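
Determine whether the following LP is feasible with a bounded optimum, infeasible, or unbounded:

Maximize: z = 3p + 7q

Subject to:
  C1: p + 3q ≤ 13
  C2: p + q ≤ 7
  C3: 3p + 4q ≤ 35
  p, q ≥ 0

Feasible with a bounded optimal solution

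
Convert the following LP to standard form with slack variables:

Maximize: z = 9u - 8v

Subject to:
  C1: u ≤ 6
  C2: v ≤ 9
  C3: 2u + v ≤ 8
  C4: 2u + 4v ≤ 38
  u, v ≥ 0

max z = 9u - 8v

s.t.
  u + s1 = 6
  v + s2 = 9
  2u + v + s3 = 8
  2u + 4v + s4 = 38
  u, v, s1, s2, s3, s4 ≥ 0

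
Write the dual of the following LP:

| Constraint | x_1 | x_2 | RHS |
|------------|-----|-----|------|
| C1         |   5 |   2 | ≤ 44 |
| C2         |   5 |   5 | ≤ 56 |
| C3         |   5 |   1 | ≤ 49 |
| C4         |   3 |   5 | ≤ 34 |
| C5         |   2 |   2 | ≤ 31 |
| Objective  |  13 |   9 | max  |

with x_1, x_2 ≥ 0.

Primal max cᵀx s.t. Ax ≤ b, x ≥ 0  →  Dual min bᵀy s.t. Aᵀy ≥ c, y ≥ 0.

Minimize: z = 44y1 + 56y2 + 49y3 + 34y4 + 31y5

Subject to:
  5y1 + 5y2 + 5y3 + 3y4 + 2y5 ≥ 13
  2y1 + 5y2 + y3 + 5y4 + 2y5 ≥ 9
  y1, y2, y3, y4, y5 ≥ 0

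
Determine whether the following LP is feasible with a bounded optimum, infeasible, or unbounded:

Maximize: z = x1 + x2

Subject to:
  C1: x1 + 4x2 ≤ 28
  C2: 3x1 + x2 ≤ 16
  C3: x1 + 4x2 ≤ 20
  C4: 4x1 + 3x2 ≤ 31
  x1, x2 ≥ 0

Feasible with a bounded optimal solution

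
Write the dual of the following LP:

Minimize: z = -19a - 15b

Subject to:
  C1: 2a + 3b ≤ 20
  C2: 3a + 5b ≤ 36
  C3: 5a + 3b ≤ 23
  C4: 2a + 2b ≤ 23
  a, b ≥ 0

Primal min cᵀx s.t. Ax ≤ b, x ≥ 0  →  Dual max −bᵀy s.t. Aᵀy ≥ −c, y ≥ 0.

Maximize: z = -20y1 - 36y2 - 23y3 - 23y4

Subject to:
  2y1 + 3y2 + 5y3 + 2y4 ≥ 19
  3y1 + 5y2 + 3y3 + 2y4 ≥ 15
  y1, y2, y3, y4 ≥ 0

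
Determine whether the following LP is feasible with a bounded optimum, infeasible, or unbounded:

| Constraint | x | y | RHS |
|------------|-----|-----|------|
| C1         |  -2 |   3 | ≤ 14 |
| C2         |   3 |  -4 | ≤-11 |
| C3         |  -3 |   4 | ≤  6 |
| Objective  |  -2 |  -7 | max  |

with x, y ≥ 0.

Infeasible (no feasible solution exists)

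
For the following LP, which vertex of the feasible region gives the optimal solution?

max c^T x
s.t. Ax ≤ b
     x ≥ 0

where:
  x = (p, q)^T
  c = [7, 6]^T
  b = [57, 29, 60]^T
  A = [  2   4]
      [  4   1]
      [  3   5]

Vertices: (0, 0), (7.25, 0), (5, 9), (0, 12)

Evaluate the objective at each vertex of the feasible region:
  z(0, 0) = 0
  z(7.25, 0) = 50.75
  z(5, 9) = 89  ←
  z(0, 12) = 72
The maximum is at p = 5, q = 9.

(5, 9)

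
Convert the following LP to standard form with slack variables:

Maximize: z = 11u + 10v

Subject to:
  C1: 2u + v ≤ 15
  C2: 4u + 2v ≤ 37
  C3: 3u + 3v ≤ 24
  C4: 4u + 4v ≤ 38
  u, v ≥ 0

max z = 11u + 10v

s.t.
  2u + v + s1 = 15
  4u + 2v + s2 = 37
  3u + 3v + s3 = 24
  4u + 4v + s4 = 38
  u, v, s1, s2, s3, s4 ≥ 0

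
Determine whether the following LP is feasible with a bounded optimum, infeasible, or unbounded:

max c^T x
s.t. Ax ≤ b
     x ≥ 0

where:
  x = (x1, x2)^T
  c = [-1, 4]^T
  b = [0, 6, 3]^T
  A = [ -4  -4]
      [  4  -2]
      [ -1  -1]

Unbounded (objective can increase without bound)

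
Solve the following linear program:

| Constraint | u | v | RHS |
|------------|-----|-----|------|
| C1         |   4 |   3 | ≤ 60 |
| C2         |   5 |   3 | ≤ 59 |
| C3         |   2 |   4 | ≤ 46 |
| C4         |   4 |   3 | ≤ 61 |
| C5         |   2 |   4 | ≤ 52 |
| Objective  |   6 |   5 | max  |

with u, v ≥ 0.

Evaluate the objective at each vertex of the feasible region:
  z(0, 0) = 0
  z(11.8, 0) = 70.8
  z(7, 8) = 82  ←
  z(0, 11.5) = 57.5
The maximum is at u = 7, v = 8.

u = 7, v = 8, z = 82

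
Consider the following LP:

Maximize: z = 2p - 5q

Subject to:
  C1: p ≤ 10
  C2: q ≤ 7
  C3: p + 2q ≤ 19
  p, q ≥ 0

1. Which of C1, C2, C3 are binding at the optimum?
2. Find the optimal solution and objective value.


1. C1
2. p = 10, q = 0, z = 20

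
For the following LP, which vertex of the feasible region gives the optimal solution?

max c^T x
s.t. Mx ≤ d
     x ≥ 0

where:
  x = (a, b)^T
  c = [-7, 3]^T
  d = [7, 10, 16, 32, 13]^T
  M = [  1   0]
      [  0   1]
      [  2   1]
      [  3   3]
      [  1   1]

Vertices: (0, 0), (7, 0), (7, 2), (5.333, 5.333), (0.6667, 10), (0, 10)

Evaluate the objective at each vertex of the feasible region:
  z(0, 0) = 0
  z(7, 0) = -49
  z(7, 2) = -43
  z(5.333, 5.333) = -21.33
  z(0.6667, 10) = 25.33
  z(0, 10) = 30  ←
The maximum is at a = 0, b = 10.

(0, 10)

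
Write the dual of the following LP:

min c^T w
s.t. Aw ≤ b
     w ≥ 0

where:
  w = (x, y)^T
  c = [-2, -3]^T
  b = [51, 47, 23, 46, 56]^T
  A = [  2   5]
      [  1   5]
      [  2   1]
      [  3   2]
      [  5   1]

Primal min cᵀx s.t. Ax ≤ b, x ≥ 0  →  Dual max −bᵀy s.t. Aᵀy ≥ −c, y ≥ 0.

Maximize: z = -51y1 - 47y2 - 23y3 - 46y4 - 56y5

Subject to:
  2y1 + y2 + 2y3 + 3y4 + 5y5 ≥ 2
  5y1 + 5y2 + y3 + 2y4 + y5 ≥ 3
  y1, y2, y3, y4, y5 ≥ 0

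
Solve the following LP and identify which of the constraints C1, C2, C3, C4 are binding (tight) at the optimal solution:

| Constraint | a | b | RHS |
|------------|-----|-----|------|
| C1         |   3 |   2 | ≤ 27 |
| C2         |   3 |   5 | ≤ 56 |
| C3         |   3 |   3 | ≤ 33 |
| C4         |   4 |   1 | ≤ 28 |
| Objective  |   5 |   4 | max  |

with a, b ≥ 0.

At a = 5, b = 6, compute slack b - a·x for each constraint:
  C1: 27 − 27 = 0  (binding)
  C2: 56 − 45 = 11  (slack)
  C3: 33 − 33 = 0  (binding)
  C4: 28 − 26 = 2  (slack)

Optimal: a = 5, b = 6
Binding: C1, C3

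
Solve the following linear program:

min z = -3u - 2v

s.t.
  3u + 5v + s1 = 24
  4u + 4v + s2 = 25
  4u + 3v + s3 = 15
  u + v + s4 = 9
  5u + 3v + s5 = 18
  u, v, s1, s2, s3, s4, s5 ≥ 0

Evaluate the objective at each vertex of the feasible region:
  z(0, 0) = 0
  z(3.6, 0) = -10.8
  z(3, 1) = -11  ←
  z(0.2727, 4.636) = -10.09
  z(0, 4.8) = -9.6
The minimum is at u = 3, v = 1.

u = 3, v = 1, z = -11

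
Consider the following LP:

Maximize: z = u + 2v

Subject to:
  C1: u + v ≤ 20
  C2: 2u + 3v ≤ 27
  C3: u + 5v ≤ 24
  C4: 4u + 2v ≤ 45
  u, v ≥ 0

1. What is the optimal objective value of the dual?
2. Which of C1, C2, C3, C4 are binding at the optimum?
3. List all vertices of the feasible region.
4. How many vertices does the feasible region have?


1. 15
2. C2, C3
3. (0, 0), (11.25, 0), (10.12, 2.25), (9, 3), (0, 4.8)
4. 5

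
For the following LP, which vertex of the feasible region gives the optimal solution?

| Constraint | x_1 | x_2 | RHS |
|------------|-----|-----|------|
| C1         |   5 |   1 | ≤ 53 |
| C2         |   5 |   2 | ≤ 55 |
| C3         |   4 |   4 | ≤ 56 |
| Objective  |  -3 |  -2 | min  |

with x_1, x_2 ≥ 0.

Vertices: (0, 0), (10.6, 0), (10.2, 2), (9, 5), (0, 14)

Evaluate the objective at each vertex of the feasible region:
  z(0, 0) = 0
  z(10.6, 0) = -31.8
  z(10.2, 2) = -34.6
  z(9, 5) = -37  ←
  z(0, 14) = -28
The minimum is at x_1 = 9, x_2 = 5.

(9, 5)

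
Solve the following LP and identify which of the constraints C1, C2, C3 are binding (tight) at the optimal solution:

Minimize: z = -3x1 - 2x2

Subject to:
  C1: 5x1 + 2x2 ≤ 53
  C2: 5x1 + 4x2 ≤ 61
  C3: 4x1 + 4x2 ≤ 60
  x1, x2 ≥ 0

At x1 = 9, x2 = 4, compute slack b - a·x for each constraint:
  C1: 53 − 53 = 0  (binding)
  C2: 61 − 61 = 0  (binding)
  C3: 60 − 52 = 8  (slack)

Optimal: x1 = 9, x2 = 4
Binding: C1, C2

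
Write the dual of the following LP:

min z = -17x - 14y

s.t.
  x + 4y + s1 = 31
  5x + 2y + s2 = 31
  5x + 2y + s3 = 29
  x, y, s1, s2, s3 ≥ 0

Primal min cᵀx s.t. Ax ≤ b, x ≥ 0  →  Dual max −bᵀy s.t. Aᵀy ≥ −c, y ≥ 0.

Maximize: z = -31y1 - 31y2 - 29y3

Subject to:
  y1 + 5y2 + 5y3 ≥ 17
  4y1 + 2y2 + 2y3 ≥ 14
  y1, y2, y3 ≥ 0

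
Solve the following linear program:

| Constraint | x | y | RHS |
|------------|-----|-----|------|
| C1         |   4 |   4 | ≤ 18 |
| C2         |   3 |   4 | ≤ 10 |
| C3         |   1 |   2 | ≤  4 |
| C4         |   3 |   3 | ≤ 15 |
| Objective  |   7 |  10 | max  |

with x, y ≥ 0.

Evaluate the objective at each vertex of the feasible region:
  z(0, 0) = 0
  z(3.333, 0) = 23.33
  z(2, 1) = 24  ←
  z(0, 2) = 20
The maximum is at x = 2, y = 1.

x = 2, y = 1, z = 24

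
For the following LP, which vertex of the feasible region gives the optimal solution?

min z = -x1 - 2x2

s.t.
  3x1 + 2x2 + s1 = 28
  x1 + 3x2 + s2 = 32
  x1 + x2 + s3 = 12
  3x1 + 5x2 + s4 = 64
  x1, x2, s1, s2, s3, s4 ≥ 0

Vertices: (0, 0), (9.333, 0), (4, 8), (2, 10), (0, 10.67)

Evaluate the objective at each vertex of the feasible region:
  z(0, 0) = 0
  z(9.333, 0) = -9.333
  z(4, 8) = -20
  z(2, 10) = -22  ←
  z(0, 10.67) = -21.33
The minimum is at x1 = 2, x2 = 10.

(2, 10)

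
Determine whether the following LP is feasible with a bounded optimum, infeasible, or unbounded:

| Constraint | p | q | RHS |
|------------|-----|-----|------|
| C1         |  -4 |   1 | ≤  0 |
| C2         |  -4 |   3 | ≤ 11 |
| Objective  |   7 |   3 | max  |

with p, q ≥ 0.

Unbounded (objective can increase without bound)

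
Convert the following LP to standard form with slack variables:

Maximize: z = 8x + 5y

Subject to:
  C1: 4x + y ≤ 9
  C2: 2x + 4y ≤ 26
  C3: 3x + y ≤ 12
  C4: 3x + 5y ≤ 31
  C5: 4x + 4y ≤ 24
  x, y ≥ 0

max z = 8x + 5y

s.t.
  4x + y + s1 = 9
  2x + 4y + s2 = 26
  3x + y + s3 = 12
  3x + 5y + s4 = 31
  4x + 4y + s5 = 24
  x, y, s1, s2, s3, s4, s5 ≥ 0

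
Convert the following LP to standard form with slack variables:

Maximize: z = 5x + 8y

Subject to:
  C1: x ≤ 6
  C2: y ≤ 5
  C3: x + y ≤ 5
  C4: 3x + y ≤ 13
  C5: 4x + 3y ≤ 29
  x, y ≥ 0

max z = 5x + 8y

s.t.
  x + s1 = 6
  y + s2 = 5
  x + y + s3 = 5
  3x + y + s4 = 13
  4x + 3y + s5 = 29
  x, y, s1, s2, s3, s4, s5 ≥ 0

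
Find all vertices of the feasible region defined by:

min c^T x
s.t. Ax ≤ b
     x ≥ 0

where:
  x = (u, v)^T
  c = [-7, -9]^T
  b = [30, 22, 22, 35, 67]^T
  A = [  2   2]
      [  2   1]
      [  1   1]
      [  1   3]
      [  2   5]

(0, 0), (11, 0), (7, 8), (5, 10), (0, 11.67)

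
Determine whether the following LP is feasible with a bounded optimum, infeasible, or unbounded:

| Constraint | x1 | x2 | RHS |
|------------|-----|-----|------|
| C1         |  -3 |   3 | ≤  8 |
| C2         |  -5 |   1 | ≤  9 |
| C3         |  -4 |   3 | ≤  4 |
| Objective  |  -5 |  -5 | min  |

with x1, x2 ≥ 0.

Unbounded (objective can decrease without bound)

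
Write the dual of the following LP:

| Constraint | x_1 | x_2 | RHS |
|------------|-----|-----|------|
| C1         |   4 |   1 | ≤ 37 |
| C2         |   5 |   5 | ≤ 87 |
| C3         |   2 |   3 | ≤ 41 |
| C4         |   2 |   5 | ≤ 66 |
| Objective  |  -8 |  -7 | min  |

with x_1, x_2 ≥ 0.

Primal min cᵀx s.t. Ax ≤ b, x ≥ 0  →  Dual max −bᵀy s.t. Aᵀy ≥ −c, y ≥ 0.

Maximize: z = -37y1 - 87y2 - 41y3 - 66y4

Subject to:
  4y1 + 5y2 + 2y3 + 2y4 ≥ 8
  y1 + 5y2 + 3y3 + 5y4 ≥ 7
  y1, y2, y3, y4 ≥ 0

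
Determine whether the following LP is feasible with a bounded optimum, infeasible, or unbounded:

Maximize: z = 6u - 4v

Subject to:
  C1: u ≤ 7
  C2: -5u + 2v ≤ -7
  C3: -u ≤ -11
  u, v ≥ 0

Infeasible (no feasible solution exists)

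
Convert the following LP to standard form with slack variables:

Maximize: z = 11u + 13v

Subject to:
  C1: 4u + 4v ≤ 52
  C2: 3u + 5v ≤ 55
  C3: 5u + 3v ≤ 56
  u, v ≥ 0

max z = 11u + 13v

s.t.
  4u + 4v + s1 = 52
  3u + 5v + s2 = 55
  5u + 3v + s3 = 56
  u, v, s1, s2, s3 ≥ 0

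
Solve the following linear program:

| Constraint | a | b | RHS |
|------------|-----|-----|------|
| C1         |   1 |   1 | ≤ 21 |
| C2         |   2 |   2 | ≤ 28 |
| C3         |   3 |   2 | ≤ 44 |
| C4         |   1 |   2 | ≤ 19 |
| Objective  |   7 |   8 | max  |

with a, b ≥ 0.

Evaluate the objective at each vertex of the feasible region:
  z(0, 0) = 0
  z(14, 0) = 98
  z(9, 5) = 103  ←
  z(0, 9.5) = 76
The maximum is at a = 9, b = 5.

a = 9, b = 5, z = 103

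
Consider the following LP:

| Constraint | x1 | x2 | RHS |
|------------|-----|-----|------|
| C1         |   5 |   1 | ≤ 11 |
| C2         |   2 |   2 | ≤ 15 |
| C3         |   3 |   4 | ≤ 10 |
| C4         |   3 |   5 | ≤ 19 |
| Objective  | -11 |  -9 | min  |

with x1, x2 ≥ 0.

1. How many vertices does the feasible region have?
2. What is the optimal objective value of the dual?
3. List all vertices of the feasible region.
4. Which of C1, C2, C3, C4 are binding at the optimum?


1. 4
2. -31
3. (0, 0), (2.2, 0), (2, 1), (0, 2.5)
4. C1, C3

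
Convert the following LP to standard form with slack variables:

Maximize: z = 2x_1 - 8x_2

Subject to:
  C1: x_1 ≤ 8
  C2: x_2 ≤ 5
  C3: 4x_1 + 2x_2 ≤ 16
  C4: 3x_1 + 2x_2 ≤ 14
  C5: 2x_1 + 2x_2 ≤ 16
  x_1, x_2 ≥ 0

max z = 2x_1 - 8x_2

s.t.
  x_1 + s1 = 8
  x_2 + s2 = 5
  4x_1 + 2x_2 + s3 = 16
  3x_1 + 2x_2 + s4 = 14
  2x_1 + 2x_2 + s5 = 16
  x_1, x_2, s1, s2, s3, s4, s5 ≥ 0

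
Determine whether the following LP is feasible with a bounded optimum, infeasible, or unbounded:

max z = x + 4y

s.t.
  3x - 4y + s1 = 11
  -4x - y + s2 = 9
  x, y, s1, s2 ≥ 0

Unbounded (objective can increase without bound)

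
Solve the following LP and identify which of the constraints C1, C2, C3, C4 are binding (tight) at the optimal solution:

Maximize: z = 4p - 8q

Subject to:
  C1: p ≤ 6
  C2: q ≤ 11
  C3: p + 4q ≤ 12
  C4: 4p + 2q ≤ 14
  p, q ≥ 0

At p = 3.5, q = 0, compute slack b - a·x for each constraint:
  C1: 6 − 3.5 = 2.5  (slack)
  C2: 11 − 0 = 11  (slack)
  C3: 12 − 3.5 = 8.5  (slack)
  C4: 14 − 14 = 0  (binding)

Optimal: p = 3.5, q = 0
Binding: C4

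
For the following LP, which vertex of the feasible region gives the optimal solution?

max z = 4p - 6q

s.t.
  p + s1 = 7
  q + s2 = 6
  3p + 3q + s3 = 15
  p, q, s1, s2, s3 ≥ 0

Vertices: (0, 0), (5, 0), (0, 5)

Evaluate the objective at each vertex of the feasible region:
  z(0, 0) = 0
  z(5, 0) = 20  ←
  z(0, 5) = -30
The maximum is at p = 5, q = 0.

(5, 0)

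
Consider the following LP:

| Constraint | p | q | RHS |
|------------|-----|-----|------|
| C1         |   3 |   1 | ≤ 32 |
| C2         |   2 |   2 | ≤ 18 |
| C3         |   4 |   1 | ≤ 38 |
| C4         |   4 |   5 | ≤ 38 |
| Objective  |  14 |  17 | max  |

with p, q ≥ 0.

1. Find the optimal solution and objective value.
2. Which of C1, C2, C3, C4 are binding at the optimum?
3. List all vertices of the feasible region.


1. p = 7, q = 2, z = 132
2. C2, C4
3. (0, 0), (9, 0), (7, 2), (0, 7.6)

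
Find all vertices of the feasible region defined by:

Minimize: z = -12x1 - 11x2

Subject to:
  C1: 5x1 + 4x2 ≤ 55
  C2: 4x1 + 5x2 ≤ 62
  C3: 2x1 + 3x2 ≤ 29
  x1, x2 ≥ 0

(0, 0), (11, 0), (7, 5), (0, 9.667)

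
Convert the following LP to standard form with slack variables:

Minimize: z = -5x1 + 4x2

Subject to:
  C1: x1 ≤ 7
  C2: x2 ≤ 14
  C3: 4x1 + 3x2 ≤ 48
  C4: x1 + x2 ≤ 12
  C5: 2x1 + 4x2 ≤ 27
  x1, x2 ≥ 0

min z = -5x1 + 4x2

s.t.
  x1 + s1 = 7
  x2 + s2 = 14
  4x1 + 3x2 + s3 = 48
  x1 + x2 + s4 = 12
  2x1 + 4x2 + s5 = 27
  x1, x2, s1, s2, s3, s4, s5 ≥ 0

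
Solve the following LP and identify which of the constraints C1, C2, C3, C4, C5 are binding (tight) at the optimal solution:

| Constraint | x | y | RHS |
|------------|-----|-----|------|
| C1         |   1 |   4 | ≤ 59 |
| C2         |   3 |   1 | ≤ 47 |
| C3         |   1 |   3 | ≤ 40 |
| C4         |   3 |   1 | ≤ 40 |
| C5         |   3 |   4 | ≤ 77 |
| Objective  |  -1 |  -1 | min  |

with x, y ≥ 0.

At x = 10, y = 10, compute slack b - a·x for each constraint:
  C1: 59 − 50 = 9  (slack)
  C2: 47 − 40 = 7  (slack)
  C3: 40 − 40 = 0  (binding)
  C4: 40 − 40 = 0  (binding)
  C5: 77 − 70 = 7  (slack)

Optimal: x = 10, y = 10
Binding: C3, C4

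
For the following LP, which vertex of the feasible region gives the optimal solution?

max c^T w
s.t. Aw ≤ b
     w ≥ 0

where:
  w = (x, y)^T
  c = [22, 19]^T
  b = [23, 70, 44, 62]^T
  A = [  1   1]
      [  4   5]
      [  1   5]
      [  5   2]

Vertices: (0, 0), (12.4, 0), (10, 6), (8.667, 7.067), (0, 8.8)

Evaluate the objective at each vertex of the feasible region:
  z(0, 0) = 0
  z(12.4, 0) = 272.8
  z(10, 6) = 334  ←
  z(8.667, 7.067) = 324.9
  z(0, 8.8) = 167.2
The maximum is at x = 10, y = 6.

(10, 6)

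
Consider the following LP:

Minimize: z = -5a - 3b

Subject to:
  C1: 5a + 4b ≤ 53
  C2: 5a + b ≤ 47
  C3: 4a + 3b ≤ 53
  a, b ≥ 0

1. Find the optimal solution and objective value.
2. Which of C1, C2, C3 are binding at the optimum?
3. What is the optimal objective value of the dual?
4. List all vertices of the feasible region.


1. a = 9, b = 2, z = -51
2. C1, C2
3. -51
4. (0, 0), (9.4, 0), (9, 2), (0, 13.25)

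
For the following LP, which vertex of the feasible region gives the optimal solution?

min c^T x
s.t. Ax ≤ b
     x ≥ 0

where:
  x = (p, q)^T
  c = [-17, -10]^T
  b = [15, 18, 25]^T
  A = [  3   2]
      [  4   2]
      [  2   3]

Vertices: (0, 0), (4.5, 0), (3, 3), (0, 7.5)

Evaluate the objective at each vertex of the feasible region:
  z(0, 0) = 0
  z(4.5, 0) = -76.5
  z(3, 3) = -81  ←
  z(0, 7.5) = -75
The minimum is at p = 3, q = 3.

(3, 3)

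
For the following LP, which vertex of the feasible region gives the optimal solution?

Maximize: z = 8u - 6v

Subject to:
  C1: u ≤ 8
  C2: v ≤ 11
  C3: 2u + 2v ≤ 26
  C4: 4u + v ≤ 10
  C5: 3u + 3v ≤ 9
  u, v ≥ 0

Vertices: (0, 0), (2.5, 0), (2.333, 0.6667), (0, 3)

Evaluate the objective at each vertex of the feasible region:
  z(0, 0) = 0
  z(2.5, 0) = 20  ←
  z(2.333, 0.6667) = 14.67
  z(0, 3) = -18
The maximum is at u = 2.5, v = 0.

(2.5, 0)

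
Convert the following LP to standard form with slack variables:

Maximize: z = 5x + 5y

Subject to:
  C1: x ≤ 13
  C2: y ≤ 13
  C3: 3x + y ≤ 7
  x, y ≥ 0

max z = 5x + 5y

s.t.
  x + s1 = 13
  y + s2 = 13
  3x + y + s3 = 7
  x, y, s1, s2, s3 ≥ 0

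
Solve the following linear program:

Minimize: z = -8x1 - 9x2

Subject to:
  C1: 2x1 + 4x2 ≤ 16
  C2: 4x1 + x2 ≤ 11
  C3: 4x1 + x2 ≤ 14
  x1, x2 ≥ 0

Evaluate the objective at each vertex of the feasible region:
  z(0, 0) = 0
  z(2.75, 0) = -22
  z(2, 3) = -43  ←
  z(0, 4) = -36
The minimum is at x1 = 2, x2 = 3.

x1 = 2, x2 = 3, z = -43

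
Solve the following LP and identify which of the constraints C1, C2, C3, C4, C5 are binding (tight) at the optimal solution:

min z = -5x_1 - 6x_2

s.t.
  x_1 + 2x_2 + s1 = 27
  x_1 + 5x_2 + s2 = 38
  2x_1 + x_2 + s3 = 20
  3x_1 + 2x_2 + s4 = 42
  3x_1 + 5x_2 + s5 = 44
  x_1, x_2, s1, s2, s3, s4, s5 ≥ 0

At x_1 = 8, x_2 = 4, compute slack b - a·x for each constraint:
  C1: 27 − 16 = 11  (slack)
  C2: 38 − 28 = 10  (slack)
  C3: 20 − 20 = 0  (binding)
  C4: 42 − 32 = 10  (slack)
  C5: 44 − 44 = 0  (binding)

Optimal: x_1 = 8, x_2 = 4
Binding: C3, C5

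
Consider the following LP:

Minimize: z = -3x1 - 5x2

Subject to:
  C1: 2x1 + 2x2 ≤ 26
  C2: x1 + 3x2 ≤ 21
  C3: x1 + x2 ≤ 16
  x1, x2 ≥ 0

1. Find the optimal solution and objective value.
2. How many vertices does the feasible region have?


1. x1 = 9, x2 = 4, z = -47
2. 4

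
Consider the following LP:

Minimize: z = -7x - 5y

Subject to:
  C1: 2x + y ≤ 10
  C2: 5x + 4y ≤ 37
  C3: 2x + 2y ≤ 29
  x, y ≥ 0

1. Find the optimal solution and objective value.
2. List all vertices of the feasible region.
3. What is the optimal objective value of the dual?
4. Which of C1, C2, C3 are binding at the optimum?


1. x = 1, y = 8, z = -47
2. (0, 0), (5, 0), (1, 8), (0, 9.25)
3. -47
4. C1, C2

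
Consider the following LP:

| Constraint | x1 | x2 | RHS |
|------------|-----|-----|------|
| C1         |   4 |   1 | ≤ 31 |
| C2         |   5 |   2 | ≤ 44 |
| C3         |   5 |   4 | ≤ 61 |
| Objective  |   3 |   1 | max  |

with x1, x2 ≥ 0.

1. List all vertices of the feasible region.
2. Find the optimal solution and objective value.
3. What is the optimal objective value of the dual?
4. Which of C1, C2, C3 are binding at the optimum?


1. (0, 0), (7.75, 0), (6, 7), (5.4, 8.5), (0, 15.25)
2. x1 = 6, x2 = 7, z = 25
3. 25
4. C1, C2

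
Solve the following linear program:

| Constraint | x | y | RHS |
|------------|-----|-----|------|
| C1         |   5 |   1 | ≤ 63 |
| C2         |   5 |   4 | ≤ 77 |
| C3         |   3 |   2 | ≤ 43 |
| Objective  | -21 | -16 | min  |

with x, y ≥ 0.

Evaluate the objective at each vertex of the feasible region:
  z(0, 0) = 0
  z(12.6, 0) = -264.6
  z(11.86, 3.714) = -308.4
  z(9, 8) = -317  ←
  z(0, 19.25) = -308
The minimum is at x = 9, y = 8.

x = 9, y = 8, z = -317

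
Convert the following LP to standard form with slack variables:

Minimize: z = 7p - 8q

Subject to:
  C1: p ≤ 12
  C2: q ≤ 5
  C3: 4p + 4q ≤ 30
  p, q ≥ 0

min z = 7p - 8q

s.t.
  p + s1 = 12
  q + s2 = 5
  4p + 4q + s3 = 30
  p, q, s1, s2, s3 ≥ 0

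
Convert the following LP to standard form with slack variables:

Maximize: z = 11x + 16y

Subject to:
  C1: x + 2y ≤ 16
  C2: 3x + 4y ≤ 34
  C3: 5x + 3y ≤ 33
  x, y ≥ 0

max z = 11x + 16y

s.t.
  x + 2y + s1 = 16
  3x + 4y + s2 = 34
  5x + 3y + s3 = 33
  x, y, s1, s2, s3 ≥ 0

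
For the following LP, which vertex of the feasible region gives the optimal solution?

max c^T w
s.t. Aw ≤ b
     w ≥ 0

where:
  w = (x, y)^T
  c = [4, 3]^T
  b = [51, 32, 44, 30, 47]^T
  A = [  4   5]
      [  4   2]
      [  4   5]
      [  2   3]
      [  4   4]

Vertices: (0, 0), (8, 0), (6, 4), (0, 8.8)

Evaluate the objective at each vertex of the feasible region:
  z(0, 0) = 0
  z(8, 0) = 32
  z(6, 4) = 36  ←
  z(0, 8.8) = 26.4
The maximum is at x = 6, y = 4.

(6, 4)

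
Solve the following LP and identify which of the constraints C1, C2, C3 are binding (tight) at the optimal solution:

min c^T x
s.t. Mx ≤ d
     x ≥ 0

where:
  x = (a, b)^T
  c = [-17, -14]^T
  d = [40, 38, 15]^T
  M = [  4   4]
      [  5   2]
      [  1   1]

At a = 6, b = 4, compute slack b - a·x for each constraint:
  C1: 40 − 40 = 0  (binding)
  C2: 38 − 38 = 0  (binding)
  C3: 15 − 10 = 5  (slack)

Optimal: a = 6, b = 4
Binding: C1, C2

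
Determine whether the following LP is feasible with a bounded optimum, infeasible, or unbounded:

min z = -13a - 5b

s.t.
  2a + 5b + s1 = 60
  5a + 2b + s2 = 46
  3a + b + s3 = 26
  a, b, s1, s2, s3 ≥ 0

Feasible with a bounded optimal solution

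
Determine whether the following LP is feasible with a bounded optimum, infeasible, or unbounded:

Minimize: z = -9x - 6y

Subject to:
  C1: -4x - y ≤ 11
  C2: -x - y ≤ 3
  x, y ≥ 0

Unbounded (objective can decrease without bound)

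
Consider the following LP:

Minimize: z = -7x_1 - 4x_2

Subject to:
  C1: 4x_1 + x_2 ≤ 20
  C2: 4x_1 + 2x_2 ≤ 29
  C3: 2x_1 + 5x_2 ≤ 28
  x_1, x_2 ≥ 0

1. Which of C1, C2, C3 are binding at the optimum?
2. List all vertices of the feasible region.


1. C1, C3
2. (0, 0), (5, 0), (4, 4), (0, 5.6)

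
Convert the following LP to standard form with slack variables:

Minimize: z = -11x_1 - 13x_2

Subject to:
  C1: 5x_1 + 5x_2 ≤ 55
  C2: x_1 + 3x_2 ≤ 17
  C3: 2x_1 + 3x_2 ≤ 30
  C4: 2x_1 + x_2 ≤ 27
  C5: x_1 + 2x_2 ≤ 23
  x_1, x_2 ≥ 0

min z = -11x_1 - 13x_2

s.t.
  5x_1 + 5x_2 + s1 = 55
  x_1 + 3x_2 + s2 = 17
  2x_1 + 3x_2 + s3 = 30
  2x_1 + x_2 + s4 = 27
  x_1 + 2x_2 + s5 = 23
  x_1, x_2, s1, s2, s3, s4, s5 ≥ 0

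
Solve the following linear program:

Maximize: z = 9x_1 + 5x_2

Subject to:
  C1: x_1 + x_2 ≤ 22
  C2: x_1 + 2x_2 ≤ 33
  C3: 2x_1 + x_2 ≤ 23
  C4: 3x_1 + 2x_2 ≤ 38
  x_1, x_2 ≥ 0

Evaluate the objective at each vertex of the feasible region:
  z(0, 0) = 0
  z(11.5, 0) = 103.5
  z(8, 7) = 107  ←
  z(2.5, 15.25) = 98.75
  z(0, 16.5) = 82.5
The maximum is at x_1 = 8, x_2 = 7.

x_1 = 8, x_2 = 7, z = 107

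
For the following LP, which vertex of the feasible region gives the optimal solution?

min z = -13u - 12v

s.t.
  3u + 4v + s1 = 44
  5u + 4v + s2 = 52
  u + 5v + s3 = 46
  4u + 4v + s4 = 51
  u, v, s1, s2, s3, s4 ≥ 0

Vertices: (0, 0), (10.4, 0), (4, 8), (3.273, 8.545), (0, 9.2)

Evaluate the objective at each vertex of the feasible region:
  z(0, 0) = 0
  z(10.4, 0) = -135.2
  z(4, 8) = -148  ←
  z(3.273, 8.545) = -145.1
  z(0, 9.2) = -110.4
The minimum is at u = 4, v = 8.

(4, 8)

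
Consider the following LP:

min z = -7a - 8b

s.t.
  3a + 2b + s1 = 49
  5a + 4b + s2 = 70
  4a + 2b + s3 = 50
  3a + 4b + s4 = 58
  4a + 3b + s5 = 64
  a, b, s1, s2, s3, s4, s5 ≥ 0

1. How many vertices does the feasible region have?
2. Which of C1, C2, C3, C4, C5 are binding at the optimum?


1. 5
2. C2, C4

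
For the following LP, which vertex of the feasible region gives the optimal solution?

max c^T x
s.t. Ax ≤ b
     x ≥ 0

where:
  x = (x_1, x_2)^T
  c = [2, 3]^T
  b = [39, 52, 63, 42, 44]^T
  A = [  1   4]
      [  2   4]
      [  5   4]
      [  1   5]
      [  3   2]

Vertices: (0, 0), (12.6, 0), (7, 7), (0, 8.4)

Evaluate the objective at each vertex of the feasible region:
  z(0, 0) = 0
  z(12.6, 0) = 25.2
  z(7, 7) = 35  ←
  z(0, 8.4) = 25.2
The maximum is at x_1 = 7, x_2 = 7.

(7, 7)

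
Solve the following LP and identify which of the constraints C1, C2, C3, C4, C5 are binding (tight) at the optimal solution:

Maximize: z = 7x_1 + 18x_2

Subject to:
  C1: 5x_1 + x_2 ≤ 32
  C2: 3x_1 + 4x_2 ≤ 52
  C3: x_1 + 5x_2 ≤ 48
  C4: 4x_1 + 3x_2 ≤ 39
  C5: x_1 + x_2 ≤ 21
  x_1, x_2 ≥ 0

At x_1 = 3, x_2 = 9, compute slack b - a·x for each constraint:
  C1: 32 − 24 = 8  (slack)
  C2: 52 − 45 = 7  (slack)
  C3: 48 − 48 = 0  (binding)
  C4: 39 − 39 = 0  (binding)
  C5: 21 − 12 = 9  (slack)

Optimal: x_1 = 3, x_2 = 9
Binding: C3, C4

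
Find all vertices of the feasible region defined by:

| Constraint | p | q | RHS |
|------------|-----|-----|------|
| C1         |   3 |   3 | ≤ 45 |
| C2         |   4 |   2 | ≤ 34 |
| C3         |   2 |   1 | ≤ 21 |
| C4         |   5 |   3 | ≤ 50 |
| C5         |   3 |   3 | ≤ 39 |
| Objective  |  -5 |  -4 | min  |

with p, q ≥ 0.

(0, 0), (8.5, 0), (4, 9), (0, 13)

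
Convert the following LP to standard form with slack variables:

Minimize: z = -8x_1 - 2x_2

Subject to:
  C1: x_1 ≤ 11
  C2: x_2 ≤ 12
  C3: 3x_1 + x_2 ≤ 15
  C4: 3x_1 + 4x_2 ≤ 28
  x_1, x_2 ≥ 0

min z = -8x_1 - 2x_2

s.t.
  x_1 + s1 = 11
  x_2 + s2 = 12
  3x_1 + x_2 + s3 = 15
  3x_1 + 4x_2 + s4 = 28
  x_1, x_2, s1, s2, s3, s4 ≥ 0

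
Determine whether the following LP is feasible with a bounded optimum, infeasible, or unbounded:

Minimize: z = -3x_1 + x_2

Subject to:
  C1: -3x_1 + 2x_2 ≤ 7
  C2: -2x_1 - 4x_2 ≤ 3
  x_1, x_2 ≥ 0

Unbounded (objective can decrease without bound)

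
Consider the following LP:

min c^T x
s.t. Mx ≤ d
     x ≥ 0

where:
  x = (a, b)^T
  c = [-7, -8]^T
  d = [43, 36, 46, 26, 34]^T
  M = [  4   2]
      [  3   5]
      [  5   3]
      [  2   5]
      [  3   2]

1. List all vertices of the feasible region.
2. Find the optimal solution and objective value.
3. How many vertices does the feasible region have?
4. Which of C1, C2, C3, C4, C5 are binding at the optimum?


1. (0, 0), (9.2, 0), (8, 2), (0, 5.2)
2. a = 8, b = 2, z = -72
3. 4
4. C3, C4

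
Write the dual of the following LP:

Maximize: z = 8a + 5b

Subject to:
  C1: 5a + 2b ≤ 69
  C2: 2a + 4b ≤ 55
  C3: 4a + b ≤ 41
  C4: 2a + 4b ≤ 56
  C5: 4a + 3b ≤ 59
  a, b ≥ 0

Primal max cᵀx s.t. Ax ≤ b, x ≥ 0  →  Dual min bᵀy s.t. Aᵀy ≥ c, y ≥ 0.

Minimize: z = 69y1 + 55y2 + 41y3 + 56y4 + 59y5

Subject to:
  5y1 + 2y2 + 4y3 + 2y4 + 4y5 ≥ 8
  2y1 + 4y2 + y3 + 4y4 + 3y5 ≥ 5
  y1, y2, y3, y4, y5 ≥ 0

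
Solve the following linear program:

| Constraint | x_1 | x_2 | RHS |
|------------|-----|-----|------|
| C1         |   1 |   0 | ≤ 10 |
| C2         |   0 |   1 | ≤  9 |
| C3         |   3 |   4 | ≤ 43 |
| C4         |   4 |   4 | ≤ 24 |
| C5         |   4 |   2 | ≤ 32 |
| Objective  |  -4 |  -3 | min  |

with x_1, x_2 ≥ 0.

Evaluate the objective at each vertex of the feasible region:
  z(0, 0) = 0
  z(6, 0) = -24  ←
  z(0, 6) = -18
The minimum is at x_1 = 6, x_2 = 0.

x_1 = 6, x_2 = 0, z = -24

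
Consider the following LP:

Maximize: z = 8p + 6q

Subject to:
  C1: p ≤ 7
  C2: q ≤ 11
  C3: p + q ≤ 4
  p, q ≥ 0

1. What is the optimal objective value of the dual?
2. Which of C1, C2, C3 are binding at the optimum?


1. 32
2. C3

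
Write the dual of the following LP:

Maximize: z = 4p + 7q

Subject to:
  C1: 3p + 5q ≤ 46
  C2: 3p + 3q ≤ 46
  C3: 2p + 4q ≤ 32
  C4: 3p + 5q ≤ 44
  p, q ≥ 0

Primal max cᵀx s.t. Ax ≤ b, x ≥ 0  →  Dual min bᵀy s.t. Aᵀy ≥ c, y ≥ 0.

Minimize: z = 46y1 + 46y2 + 32y3 + 44y4

Subject to:
  3y1 + 3y2 + 2y3 + 3y4 ≥ 4
  5y1 + 3y2 + 4y3 + 5y4 ≥ 7
  y1, y2, y3, y4 ≥ 0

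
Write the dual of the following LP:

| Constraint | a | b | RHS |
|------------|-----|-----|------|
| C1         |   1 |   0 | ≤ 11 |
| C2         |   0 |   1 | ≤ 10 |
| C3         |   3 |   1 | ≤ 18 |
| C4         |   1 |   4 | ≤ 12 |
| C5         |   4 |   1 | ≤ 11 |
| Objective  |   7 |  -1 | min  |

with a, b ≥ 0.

Primal min cᵀx s.t. Ax ≤ b, x ≥ 0  →  Dual max −bᵀy s.t. Aᵀy ≥ −c, y ≥ 0.

Maximize: z = -11y1 - 10y2 - 18y3 - 12y4 - 11y5

Subject to:
  y1 + 3y3 + y4 + 4y5 ≥ -7
  y2 + y3 + 4y4 + y5 ≥ 1
  y1, y2, y3, y4, y5 ≥ 0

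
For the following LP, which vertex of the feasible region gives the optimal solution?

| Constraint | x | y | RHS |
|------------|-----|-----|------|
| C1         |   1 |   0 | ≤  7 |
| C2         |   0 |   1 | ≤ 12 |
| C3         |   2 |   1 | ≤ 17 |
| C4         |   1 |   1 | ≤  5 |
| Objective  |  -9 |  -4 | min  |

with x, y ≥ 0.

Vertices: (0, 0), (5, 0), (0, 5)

Evaluate the objective at each vertex of the feasible region:
  z(0, 0) = 0
  z(5, 0) = -45  ←
  z(0, 5) = -20
The minimum is at x = 5, y = 0.

(5, 0)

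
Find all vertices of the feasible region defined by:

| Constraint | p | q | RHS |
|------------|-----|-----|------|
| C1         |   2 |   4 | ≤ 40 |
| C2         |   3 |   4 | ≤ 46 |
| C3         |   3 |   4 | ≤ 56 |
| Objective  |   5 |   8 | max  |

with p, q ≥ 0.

(0, 0), (15.33, 0), (6, 7), (0, 10)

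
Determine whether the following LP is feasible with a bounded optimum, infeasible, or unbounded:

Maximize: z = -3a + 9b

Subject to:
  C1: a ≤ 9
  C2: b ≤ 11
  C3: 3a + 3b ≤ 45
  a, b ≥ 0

Feasible with a bounded optimal solution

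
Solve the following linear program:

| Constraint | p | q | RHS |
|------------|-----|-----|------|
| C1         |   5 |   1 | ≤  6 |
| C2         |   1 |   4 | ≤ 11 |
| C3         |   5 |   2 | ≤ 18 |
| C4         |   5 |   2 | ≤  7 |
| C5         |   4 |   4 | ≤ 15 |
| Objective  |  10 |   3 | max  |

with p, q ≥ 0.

Evaluate the objective at each vertex of the feasible region:
  z(0, 0) = 0
  z(1.2, 0) = 12
  z(1, 1) = 13  ←
  z(0.3333, 2.667) = 11.33
  z(0, 2.75) = 8.25
The maximum is at p = 1, q = 1.

p = 1, q = 1, z = 13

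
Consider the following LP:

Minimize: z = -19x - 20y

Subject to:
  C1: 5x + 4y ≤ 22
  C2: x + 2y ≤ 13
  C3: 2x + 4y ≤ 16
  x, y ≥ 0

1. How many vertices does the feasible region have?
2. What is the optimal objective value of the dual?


1. 4
2. -98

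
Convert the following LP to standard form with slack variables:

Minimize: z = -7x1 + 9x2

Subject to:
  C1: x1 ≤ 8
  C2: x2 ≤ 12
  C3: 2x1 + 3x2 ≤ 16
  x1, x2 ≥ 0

min z = -7x1 + 9x2

s.t.
  x1 + s1 = 8
  x2 + s2 = 12
  2x1 + 3x2 + s3 = 16
  x1, x2, s1, s2, s3 ≥ 0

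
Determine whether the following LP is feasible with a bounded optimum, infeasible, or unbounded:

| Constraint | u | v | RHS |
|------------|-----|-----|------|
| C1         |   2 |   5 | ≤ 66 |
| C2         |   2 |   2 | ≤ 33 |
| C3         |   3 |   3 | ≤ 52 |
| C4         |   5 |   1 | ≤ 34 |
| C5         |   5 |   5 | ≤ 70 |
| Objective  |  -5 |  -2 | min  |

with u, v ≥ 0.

Feasible with a bounded optimal solution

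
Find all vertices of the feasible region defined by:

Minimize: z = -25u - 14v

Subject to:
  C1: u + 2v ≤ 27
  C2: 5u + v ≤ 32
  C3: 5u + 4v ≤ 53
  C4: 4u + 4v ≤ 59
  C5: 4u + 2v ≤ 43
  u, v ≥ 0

(0, 0), (6.4, 0), (5, 7), (0, 13.25)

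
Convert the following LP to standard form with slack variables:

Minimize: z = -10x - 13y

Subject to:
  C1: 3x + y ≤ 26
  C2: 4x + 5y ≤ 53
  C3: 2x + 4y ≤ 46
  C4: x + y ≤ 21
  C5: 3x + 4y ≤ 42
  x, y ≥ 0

min z = -10x - 13y

s.t.
  3x + y + s1 = 26
  4x + 5y + s2 = 53
  2x + 4y + s3 = 46
  x + y + s4 = 21
  3x + 4y + s5 = 42
  x, y, s1, s2, s3, s4, s5 ≥ 0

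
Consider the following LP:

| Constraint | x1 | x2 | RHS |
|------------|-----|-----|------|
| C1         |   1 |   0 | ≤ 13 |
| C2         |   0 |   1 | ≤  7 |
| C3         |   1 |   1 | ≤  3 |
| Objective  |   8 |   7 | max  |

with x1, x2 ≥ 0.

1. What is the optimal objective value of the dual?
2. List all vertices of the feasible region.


1. 24
2. (0, 0), (3, 0), (0, 3)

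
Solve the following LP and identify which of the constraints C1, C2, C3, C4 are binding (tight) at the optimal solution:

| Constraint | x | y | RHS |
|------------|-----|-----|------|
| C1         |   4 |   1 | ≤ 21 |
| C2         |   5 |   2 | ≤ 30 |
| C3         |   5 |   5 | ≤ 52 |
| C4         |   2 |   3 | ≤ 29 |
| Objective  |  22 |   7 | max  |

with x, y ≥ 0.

At x = 4, y = 5, compute slack b - a·x for each constraint:
  C1: 21 − 21 = 0  (binding)
  C2: 30 − 30 = 0  (binding)
  C3: 52 − 45 = 7  (slack)
  C4: 29 − 23 = 6  (slack)

Optimal: x = 4, y = 5
Binding: C1, C2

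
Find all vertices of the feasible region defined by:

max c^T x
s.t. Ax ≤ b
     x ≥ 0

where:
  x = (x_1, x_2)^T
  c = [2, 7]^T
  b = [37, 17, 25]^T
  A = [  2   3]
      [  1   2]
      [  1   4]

(0, 0), (17, 0), (9, 4), (0, 6.25)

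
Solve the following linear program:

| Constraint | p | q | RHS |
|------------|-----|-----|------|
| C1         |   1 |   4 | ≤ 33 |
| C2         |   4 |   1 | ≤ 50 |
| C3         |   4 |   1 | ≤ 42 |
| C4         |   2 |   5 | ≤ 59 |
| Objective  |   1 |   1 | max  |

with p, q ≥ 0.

Evaluate the objective at each vertex of the feasible region:
  z(0, 0) = 0
  z(10.5, 0) = 10.5
  z(9, 6) = 15  ←
  z(0, 8.25) = 8.25
The maximum is at p = 9, q = 6.

p = 9, q = 6, z = 15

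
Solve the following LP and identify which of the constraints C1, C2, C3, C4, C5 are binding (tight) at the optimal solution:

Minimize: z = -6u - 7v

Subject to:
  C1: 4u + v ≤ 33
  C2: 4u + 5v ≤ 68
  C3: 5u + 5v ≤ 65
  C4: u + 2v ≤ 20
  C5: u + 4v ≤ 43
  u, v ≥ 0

At u = 6, v = 7, compute slack b - a·x for each constraint:
  C1: 33 − 31 = 2  (slack)
  C2: 68 − 59 = 9  (slack)
  C3: 65 − 65 = 0  (binding)
  C4: 20 − 20 = 0  (binding)
  C5: 43 − 34 = 9  (slack)

Optimal: u = 6, v = 7
Binding: C3, C4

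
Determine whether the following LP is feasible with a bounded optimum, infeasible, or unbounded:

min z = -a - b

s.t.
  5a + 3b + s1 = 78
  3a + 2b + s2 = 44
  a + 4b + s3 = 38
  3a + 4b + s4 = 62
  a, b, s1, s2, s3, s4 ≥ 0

Feasible with a bounded optimal solution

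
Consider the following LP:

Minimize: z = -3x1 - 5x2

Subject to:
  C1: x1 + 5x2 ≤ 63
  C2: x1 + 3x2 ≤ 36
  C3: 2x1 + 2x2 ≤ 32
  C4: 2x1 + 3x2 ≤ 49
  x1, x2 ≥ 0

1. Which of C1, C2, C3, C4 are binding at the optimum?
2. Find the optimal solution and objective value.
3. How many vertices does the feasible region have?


1. C2, C3
2. x1 = 6, x2 = 10, z = -68
3. 4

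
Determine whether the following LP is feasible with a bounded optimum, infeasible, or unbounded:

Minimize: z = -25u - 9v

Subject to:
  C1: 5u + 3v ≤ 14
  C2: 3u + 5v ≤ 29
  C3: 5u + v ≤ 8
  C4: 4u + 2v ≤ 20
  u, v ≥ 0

Feasible with a bounded optimal solution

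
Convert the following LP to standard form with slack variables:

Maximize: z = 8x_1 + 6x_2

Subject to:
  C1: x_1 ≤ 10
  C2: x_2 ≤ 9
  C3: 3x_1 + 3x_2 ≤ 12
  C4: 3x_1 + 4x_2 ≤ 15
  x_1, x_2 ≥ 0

max z = 8x_1 + 6x_2

s.t.
  x_1 + s1 = 10
  x_2 + s2 = 9
  3x_1 + 3x_2 + s3 = 12
  3x_1 + 4x_2 + s4 = 15
  x_1, x_2, s1, s2, s3, s4 ≥ 0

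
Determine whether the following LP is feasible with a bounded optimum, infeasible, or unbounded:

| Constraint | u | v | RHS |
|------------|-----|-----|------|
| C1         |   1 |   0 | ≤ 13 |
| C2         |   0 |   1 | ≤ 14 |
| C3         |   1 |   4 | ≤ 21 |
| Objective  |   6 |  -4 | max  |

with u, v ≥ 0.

Feasible with a bounded optimal solution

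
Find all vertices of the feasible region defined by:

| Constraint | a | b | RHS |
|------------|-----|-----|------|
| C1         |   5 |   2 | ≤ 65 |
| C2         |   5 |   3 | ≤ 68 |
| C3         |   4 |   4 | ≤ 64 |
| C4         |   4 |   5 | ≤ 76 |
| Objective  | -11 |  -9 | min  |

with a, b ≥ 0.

(0, 0), (13, 0), (11.8, 3), (10, 6), (4, 12), (0, 15.2)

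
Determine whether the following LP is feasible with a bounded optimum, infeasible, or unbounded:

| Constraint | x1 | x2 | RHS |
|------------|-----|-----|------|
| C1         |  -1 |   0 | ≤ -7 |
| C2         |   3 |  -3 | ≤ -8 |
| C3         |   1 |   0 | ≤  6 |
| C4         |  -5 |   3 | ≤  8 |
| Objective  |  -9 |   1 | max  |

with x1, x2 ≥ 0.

Infeasible (no feasible solution exists)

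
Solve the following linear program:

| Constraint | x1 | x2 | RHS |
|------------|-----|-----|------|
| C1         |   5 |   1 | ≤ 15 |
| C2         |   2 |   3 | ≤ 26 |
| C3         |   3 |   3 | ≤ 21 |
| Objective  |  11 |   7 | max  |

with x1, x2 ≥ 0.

Evaluate the objective at each vertex of the feasible region:
  z(0, 0) = 0
  z(3, 0) = 33
  z(2, 5) = 57  ←
  z(0, 7) = 49
The maximum is at x1 = 2, x2 = 5.

x1 = 2, x2 = 5, z = 57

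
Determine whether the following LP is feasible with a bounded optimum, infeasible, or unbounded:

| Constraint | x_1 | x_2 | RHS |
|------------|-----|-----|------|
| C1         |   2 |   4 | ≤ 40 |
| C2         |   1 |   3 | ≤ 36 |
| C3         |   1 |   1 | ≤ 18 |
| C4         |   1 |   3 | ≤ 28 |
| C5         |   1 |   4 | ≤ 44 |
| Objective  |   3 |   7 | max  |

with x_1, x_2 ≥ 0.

Feasible with a bounded optimal solution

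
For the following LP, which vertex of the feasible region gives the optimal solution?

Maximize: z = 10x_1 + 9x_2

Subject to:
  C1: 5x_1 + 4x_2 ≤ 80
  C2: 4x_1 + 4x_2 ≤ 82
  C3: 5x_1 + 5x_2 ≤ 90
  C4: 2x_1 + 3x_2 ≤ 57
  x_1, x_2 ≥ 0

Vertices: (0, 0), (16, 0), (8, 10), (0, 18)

Evaluate the objective at each vertex of the feasible region:
  z(0, 0) = 0
  z(16, 0) = 160
  z(8, 10) = 170  ←
  z(0, 18) = 162
The maximum is at x_1 = 8, x_2 = 10.

(8, 10)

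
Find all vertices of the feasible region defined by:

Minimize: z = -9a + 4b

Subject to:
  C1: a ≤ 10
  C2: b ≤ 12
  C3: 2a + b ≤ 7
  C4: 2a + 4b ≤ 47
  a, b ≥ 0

(0, 0), (3.5, 0), (0, 7)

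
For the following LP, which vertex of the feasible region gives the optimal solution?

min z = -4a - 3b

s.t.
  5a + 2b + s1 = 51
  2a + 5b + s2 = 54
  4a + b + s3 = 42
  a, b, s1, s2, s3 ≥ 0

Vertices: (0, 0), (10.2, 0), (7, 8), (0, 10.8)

Evaluate the objective at each vertex of the feasible region:
  z(0, 0) = 0
  z(10.2, 0) = -40.8
  z(7, 8) = -52  ←
  z(0, 10.8) = -32.4
The minimum is at a = 7, b = 8.

(7, 8)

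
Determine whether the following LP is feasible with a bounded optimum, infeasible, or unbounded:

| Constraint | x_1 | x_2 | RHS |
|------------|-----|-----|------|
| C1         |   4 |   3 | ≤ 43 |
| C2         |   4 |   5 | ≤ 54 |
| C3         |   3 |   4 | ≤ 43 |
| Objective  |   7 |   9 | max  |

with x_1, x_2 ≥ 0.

Feasible with a bounded optimal solution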